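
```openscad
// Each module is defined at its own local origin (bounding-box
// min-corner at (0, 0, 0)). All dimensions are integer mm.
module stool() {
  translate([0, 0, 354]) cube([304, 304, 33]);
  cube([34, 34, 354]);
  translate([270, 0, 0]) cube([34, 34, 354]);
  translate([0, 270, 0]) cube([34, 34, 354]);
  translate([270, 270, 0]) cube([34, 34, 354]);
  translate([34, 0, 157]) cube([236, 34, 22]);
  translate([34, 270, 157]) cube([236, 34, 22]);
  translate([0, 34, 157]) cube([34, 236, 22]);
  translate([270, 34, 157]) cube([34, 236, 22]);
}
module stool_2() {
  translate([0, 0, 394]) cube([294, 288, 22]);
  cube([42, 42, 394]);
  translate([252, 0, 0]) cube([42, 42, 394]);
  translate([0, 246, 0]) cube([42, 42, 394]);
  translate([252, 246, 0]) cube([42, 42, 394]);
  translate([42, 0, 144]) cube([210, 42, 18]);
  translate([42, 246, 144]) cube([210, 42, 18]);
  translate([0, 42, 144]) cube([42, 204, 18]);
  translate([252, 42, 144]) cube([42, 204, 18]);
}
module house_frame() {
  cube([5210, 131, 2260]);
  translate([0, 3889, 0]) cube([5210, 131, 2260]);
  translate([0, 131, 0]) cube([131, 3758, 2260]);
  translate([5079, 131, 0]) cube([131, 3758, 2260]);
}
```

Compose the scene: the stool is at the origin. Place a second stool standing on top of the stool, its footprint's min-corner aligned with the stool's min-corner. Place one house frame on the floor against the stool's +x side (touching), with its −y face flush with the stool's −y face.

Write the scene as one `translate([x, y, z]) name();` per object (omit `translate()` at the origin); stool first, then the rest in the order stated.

stool();
translate([0, 0, 387]) stool_2();
translate([304, 0, 0]) house_frame();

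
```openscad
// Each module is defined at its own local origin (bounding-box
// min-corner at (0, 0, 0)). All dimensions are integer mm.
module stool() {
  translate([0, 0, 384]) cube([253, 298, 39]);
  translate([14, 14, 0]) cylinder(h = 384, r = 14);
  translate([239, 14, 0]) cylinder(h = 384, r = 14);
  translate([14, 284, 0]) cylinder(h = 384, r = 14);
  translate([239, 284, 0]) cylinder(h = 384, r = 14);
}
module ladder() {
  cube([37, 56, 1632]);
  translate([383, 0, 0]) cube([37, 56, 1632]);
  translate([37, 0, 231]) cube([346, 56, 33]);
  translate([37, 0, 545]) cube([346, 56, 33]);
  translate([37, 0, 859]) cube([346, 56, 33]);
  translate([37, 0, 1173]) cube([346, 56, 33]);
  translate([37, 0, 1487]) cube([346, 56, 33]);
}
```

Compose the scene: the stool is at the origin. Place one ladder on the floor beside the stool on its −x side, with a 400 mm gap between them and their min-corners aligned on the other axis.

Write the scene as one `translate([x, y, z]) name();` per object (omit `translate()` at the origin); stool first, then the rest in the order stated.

stool();
translate([-820, 0, 0]) ladder();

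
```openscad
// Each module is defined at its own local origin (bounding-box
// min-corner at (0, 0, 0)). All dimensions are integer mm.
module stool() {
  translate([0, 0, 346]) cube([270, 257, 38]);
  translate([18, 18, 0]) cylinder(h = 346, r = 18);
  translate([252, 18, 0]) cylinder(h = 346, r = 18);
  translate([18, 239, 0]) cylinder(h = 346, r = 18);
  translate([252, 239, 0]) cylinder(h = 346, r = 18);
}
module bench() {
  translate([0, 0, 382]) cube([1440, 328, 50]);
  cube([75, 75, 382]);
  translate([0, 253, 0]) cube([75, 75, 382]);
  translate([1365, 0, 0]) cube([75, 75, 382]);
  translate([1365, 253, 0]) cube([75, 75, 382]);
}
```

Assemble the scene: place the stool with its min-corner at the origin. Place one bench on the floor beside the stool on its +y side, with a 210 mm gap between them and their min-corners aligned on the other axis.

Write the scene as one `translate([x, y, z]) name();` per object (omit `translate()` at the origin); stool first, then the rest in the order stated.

stool();
translate([0, 467, 0]) bench();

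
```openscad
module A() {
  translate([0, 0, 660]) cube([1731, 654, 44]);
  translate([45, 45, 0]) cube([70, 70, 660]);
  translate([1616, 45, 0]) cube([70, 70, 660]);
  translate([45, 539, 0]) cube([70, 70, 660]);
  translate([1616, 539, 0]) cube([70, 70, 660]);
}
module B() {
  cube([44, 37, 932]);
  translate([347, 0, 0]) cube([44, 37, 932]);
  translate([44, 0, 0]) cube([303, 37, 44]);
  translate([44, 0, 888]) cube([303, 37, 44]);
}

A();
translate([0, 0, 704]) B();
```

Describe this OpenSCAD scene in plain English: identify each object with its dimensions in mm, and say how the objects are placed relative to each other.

A is a table: top 1731 mm (x) × 654 mm (y), 44 mm thick, upper face at z = 704 mm, on four 70×70 mm square legs, each inset 45 mm from the nearest pair of top edges, running from z = 0 to the bottom of the top.

B is a picture frame with a 303×844 mm rectangular opening (x by z) and a uniform 44 mm border on every side. Frame depth is 37 mm along y. It is built from two vertical stiles running the full outside height and two horizontal rails spanning the gap between the stiles.

The picture frame is on top of the table.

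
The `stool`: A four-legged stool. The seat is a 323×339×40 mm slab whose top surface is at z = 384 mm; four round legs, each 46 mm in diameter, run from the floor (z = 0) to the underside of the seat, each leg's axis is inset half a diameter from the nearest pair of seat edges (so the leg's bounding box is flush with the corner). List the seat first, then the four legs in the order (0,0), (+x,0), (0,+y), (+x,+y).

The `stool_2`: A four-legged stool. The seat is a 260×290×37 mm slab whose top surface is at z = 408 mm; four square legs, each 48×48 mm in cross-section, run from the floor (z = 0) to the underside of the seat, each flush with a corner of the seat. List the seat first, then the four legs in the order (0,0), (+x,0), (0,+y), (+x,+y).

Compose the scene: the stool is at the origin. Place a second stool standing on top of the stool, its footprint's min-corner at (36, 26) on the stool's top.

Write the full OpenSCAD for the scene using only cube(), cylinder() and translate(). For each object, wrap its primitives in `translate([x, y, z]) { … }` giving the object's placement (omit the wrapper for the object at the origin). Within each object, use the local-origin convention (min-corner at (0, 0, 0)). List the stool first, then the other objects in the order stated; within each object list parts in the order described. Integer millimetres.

translate([0, 0, 344]) cube([323, 339, 40]);
translate([23, 23, 0]) cylinder(h = 344, r = 23);
translate([300, 23, 0]) cylinder(h = 344, r = 23);
translate([23, 316, 0]) cylinder(h = 344, r = 23);
translate([300, 316, 0]) cylinder(h = 344, r = 23);
translate([36, 26, 384]) {
  translate([0, 0, 371]) cube([260, 290, 37]);
  cube([48, 48, 371]);
  translate([212, 0, 0]) cube([48, 48, 371]);
  translate([0, 242, 0]) cube([48, 48, 371]);
  translate([212, 242, 0]) cube([48, 48, 371]);
}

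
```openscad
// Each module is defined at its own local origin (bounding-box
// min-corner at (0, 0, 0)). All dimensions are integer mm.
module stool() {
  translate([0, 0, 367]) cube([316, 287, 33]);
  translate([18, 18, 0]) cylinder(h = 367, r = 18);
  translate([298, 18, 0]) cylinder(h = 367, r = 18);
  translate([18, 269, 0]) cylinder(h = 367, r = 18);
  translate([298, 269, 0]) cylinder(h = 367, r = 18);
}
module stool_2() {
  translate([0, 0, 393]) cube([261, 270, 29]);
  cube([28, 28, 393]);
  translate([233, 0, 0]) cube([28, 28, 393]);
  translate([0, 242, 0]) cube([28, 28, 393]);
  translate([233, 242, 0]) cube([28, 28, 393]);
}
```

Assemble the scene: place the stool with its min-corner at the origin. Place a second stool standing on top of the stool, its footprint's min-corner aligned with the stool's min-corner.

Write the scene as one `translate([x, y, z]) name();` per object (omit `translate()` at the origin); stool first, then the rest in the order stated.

stool();
translate([0, 0, 400]) stool_2();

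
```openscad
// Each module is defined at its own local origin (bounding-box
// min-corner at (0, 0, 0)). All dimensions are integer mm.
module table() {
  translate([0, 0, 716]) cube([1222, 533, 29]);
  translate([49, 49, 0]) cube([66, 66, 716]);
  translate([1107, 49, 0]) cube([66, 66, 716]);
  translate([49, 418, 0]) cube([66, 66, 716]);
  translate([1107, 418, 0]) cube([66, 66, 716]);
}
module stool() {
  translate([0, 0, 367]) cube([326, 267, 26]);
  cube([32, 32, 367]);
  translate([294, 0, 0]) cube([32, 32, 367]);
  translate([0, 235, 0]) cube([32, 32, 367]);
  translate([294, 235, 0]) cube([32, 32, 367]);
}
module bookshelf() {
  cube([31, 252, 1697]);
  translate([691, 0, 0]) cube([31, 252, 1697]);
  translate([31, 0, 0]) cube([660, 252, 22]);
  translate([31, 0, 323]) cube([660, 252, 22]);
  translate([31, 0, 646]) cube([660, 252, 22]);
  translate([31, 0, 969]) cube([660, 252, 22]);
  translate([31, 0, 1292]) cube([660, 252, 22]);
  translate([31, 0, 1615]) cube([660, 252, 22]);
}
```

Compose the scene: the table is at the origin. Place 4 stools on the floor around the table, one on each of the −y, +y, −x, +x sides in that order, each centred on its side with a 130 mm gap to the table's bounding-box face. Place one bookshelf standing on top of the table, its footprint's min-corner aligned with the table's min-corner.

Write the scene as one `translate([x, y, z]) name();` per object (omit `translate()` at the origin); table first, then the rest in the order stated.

table();
translate([448, -397, 0]) stool();
translate([448, 663, 0]) stool();
translate([-456, 133, 0]) stool();
translate([1352, 133, 0]) stool();
translate([0, 0, 745]) bookshelf();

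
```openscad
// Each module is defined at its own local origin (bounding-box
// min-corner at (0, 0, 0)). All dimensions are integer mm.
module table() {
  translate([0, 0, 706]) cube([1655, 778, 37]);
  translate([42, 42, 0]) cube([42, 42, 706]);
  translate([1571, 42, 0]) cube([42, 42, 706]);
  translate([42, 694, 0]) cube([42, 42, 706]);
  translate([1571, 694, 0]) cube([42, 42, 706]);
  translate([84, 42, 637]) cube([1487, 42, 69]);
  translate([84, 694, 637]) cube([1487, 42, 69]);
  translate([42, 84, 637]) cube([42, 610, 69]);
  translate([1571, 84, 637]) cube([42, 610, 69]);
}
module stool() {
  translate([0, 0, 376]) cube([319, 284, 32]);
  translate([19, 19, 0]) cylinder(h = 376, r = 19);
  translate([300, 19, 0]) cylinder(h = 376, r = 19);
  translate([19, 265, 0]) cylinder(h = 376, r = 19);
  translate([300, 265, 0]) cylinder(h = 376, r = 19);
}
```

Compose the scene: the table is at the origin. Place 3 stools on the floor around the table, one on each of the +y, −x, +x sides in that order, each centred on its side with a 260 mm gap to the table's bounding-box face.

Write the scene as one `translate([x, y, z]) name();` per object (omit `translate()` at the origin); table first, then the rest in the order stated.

table();
translate([668, 1038, 0]) stool();
translate([-579, 247, 0]) stool();
translate([1915, 247, 0]) stool();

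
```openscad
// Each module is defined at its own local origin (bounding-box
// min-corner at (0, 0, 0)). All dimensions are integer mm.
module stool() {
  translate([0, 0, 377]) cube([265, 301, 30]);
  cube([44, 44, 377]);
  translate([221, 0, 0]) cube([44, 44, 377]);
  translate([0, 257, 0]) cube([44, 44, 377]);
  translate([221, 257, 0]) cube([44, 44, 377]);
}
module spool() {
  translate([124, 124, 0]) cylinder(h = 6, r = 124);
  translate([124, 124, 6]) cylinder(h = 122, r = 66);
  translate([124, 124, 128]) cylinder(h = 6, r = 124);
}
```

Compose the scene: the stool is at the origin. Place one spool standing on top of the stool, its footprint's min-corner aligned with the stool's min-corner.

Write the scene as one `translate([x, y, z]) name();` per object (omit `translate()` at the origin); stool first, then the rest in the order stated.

stool();
translate([0, 0, 407]) spool();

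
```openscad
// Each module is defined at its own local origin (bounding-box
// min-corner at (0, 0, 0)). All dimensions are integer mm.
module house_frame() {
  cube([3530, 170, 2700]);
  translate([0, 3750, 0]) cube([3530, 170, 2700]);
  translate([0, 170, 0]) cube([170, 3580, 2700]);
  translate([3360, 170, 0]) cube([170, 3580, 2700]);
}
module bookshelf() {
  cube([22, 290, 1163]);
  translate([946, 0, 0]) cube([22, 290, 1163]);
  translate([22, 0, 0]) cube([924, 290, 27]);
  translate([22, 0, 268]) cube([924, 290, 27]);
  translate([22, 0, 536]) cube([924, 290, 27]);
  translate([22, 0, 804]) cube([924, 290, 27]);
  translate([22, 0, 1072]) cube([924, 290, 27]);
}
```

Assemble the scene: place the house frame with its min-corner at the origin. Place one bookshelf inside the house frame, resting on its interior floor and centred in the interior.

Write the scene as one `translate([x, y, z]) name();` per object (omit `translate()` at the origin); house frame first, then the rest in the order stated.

house_frame();
translate([1281, 1815, 0]) bookshelf();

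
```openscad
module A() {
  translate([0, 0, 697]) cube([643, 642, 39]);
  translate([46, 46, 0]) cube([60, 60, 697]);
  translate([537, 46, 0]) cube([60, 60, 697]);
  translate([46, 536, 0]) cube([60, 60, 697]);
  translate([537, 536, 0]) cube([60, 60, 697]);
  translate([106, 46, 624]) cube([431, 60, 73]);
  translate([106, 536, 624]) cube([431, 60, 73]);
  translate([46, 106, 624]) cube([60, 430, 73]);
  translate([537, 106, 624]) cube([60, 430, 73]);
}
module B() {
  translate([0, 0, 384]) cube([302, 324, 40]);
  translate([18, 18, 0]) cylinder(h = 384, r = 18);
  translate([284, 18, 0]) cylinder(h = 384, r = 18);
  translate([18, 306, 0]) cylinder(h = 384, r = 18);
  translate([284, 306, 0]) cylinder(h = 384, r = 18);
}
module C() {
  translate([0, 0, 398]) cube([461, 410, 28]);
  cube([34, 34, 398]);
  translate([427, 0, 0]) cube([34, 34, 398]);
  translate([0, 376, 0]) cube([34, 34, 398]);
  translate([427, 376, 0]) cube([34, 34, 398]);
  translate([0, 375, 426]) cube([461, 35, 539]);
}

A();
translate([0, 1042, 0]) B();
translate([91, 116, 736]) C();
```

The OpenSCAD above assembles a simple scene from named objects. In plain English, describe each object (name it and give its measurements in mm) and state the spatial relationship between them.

A is a rectangular dining table. The top is 643×642×39 mm with its upper surface at z = 736 mm. It stands on four 60×60 mm square legs, each inset 46 mm from the nearest pair of top edges, running from the floor to the underside of the top. Four apron rails, 60 mm thick and 73 mm tall, run between adjacent legs with their top edges flush with the underside of the top and their outer faces flush with the legs' outer faces.

B is a simple wooden stool: a rectangular seat 302 mm (x) by 324 mm (y), 40 mm thick, top face at z = 424 mm, on four round legs, each 36 mm in diameter. The legs rest on z = 0, each leg's axis is inset half a diameter from the nearest pair of seat edges (so the leg's bounding box is flush with the corner).

C is a chair: 461×410 mm seat, 28 mm thick, top at z = 426 mm, on four 34 mm square corner legs flush with the seat edges. A 35 mm thick backrest slab spans the full seat width, extending 539 mm above the seat top, its back face flush with the seat's +y edge.

The stool is on the floor beside the table on its +y side. The chair is on top of the table, centred.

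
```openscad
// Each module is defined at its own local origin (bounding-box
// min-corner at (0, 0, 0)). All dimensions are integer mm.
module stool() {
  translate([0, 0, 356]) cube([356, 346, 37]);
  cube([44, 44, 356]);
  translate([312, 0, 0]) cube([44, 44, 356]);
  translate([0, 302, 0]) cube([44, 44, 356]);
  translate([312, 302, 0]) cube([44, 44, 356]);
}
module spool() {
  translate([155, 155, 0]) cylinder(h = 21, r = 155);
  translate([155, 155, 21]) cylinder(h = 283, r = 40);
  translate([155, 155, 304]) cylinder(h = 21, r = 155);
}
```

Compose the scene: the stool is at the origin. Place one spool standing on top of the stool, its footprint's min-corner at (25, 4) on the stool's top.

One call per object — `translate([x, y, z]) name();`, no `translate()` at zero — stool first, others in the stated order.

stool();
translate([25, 4, 393]) spool();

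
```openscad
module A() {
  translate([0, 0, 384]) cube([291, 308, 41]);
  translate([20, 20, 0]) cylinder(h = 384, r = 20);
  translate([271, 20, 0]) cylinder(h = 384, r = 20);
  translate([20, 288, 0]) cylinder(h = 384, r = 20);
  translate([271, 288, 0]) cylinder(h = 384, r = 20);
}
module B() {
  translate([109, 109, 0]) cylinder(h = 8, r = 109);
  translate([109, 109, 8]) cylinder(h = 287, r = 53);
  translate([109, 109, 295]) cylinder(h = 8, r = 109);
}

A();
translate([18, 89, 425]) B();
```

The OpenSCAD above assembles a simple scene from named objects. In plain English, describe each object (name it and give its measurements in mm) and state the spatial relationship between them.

A is a four-legged stool. The seat is a 291×308×41 mm slab whose top surface is at z = 425 mm; four round legs, each 40 mm in diameter, run from the floor (z = 0) to the underside of the seat, each leg's axis is inset half a diameter from the nearest pair of seat edges (so the leg's bounding box is flush with the corner).

B is a spool: two coaxial disc flanges of radius 109 mm and thickness 8 mm, joined by a core cylinder of radius 53 mm and height 287 mm. The lower flange rests on z = 0 and the three cylinders share a vertical axis.

The spool is on top of the stool.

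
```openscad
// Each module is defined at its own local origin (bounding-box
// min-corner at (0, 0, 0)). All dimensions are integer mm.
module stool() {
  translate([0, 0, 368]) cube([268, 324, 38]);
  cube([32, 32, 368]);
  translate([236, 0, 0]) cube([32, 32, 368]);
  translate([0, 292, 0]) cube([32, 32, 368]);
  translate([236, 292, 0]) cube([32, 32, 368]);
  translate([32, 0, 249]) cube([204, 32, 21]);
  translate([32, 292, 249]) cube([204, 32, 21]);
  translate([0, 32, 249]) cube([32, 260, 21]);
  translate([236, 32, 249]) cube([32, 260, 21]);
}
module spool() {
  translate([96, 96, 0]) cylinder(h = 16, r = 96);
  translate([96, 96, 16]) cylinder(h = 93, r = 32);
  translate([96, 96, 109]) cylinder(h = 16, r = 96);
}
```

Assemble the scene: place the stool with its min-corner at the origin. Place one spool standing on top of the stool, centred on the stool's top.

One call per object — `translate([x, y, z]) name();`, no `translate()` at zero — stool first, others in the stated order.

stool();
translate([38, 66, 406]) spool();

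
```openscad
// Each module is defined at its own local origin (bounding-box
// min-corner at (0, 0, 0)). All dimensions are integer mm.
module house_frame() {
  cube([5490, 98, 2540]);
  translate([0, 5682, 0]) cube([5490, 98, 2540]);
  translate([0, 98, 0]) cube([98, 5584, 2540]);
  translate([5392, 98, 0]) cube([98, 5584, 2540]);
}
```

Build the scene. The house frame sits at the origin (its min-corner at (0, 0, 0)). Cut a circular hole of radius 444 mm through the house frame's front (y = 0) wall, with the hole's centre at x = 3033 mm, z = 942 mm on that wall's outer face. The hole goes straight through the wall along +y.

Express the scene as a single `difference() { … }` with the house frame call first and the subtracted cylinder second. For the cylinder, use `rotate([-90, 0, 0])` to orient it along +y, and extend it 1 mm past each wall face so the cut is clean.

difference() {
  house_frame();
  translate([3033, -1, 942]) rotate([-90, 0, 0]) cylinder(h = 100, r = 444);
}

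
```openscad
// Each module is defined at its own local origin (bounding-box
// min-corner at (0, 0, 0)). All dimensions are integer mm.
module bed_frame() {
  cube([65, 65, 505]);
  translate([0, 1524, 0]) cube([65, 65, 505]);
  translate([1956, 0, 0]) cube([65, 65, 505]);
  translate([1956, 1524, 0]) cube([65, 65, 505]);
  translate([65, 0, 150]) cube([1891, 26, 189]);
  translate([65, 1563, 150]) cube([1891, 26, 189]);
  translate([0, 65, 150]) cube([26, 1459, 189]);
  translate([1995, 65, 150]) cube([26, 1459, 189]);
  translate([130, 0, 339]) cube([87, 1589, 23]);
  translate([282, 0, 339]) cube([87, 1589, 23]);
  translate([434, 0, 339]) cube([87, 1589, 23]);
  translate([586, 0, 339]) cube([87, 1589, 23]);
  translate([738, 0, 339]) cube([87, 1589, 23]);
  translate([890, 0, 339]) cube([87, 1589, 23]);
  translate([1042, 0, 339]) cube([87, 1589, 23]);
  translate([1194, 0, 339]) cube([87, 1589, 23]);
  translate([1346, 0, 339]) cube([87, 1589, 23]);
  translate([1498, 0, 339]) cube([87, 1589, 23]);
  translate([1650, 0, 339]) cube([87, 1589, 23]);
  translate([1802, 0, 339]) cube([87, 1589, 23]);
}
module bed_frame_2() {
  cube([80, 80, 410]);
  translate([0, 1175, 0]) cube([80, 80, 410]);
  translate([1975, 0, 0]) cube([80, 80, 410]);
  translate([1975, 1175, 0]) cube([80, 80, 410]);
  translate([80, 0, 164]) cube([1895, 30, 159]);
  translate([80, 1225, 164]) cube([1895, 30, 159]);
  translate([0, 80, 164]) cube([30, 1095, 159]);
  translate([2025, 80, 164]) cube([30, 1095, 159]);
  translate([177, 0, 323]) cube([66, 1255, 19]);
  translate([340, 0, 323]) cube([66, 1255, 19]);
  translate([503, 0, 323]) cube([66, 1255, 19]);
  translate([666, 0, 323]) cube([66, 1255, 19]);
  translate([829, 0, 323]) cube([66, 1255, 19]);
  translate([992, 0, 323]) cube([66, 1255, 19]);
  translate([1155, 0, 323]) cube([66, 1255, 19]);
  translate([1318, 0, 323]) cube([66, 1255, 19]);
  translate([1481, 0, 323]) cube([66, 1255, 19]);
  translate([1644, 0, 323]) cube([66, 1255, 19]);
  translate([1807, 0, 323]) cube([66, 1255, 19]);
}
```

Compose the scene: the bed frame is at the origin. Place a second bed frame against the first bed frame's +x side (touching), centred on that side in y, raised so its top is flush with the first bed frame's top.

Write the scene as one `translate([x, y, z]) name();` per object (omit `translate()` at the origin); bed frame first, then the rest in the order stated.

bed_frame();
translate([2021, 167, 95]) bed_frame_2();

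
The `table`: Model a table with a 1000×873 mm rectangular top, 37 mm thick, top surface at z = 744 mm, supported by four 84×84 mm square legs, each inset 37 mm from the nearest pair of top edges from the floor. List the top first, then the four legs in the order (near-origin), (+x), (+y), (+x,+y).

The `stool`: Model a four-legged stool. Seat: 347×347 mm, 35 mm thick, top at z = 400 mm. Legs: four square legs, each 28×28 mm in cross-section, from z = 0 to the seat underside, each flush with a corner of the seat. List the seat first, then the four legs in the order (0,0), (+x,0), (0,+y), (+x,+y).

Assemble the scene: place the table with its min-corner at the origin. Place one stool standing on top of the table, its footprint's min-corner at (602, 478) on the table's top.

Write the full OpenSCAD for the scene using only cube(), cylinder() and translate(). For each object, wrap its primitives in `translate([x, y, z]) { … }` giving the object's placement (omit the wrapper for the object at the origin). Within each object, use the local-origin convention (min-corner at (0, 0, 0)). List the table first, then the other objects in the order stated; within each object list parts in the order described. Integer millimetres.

translate([0, 0, 707]) cube([1000, 873, 37]);
translate([37, 37, 0]) cube([84, 84, 707]);
translate([879, 37, 0]) cube([84, 84, 707]);
translate([37, 752, 0]) cube([84, 84, 707]);
translate([879, 752, 0]) cube([84, 84, 707]);
translate([602, 478, 744]) {
  translate([0, 0, 365]) cube([347, 347, 35]);
  cube([28, 28, 365]);
  translate([319, 0, 0]) cube([28, 28, 365]);
  translate([0, 319, 0]) cube([28, 28, 365]);
  translate([319, 319, 0]) cube([28, 28, 365]);
}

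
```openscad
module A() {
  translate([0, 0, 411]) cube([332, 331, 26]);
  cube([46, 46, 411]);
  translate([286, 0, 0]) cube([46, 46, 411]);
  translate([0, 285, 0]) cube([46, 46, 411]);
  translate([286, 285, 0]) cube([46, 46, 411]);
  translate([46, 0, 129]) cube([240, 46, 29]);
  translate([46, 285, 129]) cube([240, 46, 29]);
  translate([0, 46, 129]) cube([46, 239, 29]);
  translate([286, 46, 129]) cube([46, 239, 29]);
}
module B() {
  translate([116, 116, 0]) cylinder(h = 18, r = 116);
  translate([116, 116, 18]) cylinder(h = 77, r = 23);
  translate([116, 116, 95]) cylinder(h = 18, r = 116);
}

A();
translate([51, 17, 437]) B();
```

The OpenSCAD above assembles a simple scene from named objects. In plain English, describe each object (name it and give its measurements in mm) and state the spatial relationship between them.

A is a simple wooden stool: a rectangular seat 332 mm (x) by 331 mm (y), 26 mm thick, top face at z = 437 mm, on four square legs, each 46×46 mm in cross-section. The legs rest on z = 0, each flush with a corner of the seat. Four stretchers, 46 mm wide and 29 mm tall, connect adjacent legs with their undersides at z = 129 mm, each running between the inner faces of the legs it joins and aligned with the legs' outer faces on the other axis.

B is a spool: two coaxial disc flanges of radius 116 mm and thickness 18 mm, joined by a core cylinder of radius 23 mm and height 77 mm. The lower flange rests on z = 0 and the three cylinders share a vertical axis.

The spool is on top of the stool.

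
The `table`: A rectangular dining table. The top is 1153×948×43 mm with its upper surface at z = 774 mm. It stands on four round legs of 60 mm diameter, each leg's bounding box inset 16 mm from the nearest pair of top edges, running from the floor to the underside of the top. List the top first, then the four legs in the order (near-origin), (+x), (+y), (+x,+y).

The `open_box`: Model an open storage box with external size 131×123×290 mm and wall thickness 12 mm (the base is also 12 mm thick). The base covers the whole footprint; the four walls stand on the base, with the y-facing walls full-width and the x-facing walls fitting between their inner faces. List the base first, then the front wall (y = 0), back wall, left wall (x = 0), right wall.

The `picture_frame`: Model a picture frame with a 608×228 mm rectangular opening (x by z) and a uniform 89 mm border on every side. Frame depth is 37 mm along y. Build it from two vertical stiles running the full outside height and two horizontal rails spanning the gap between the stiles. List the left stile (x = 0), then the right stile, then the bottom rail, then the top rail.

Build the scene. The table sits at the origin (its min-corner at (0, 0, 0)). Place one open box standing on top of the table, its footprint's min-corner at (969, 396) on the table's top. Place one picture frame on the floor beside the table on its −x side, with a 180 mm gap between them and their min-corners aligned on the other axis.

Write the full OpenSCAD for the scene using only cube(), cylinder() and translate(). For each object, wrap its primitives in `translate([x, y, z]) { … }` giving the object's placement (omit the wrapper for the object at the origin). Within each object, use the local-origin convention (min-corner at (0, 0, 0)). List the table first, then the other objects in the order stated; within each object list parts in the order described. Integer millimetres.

translate([0, 0, 731]) cube([1153, 948, 43]);
translate([46, 46, 0]) cylinder(h = 731, r = 30);
translate([1107, 46, 0]) cylinder(h = 731, r = 30);
translate([46, 902, 0]) cylinder(h = 731, r = 30);
translate([1107, 902, 0]) cylinder(h = 731, r = 30);
translate([969, 396, 774]) {
  cube([131, 123, 12]);
  translate([0, 0, 12]) cube([131, 12, 278]);
  translate([0, 111, 12]) cube([131, 12, 278]);
  translate([0, 12, 12]) cube([12, 99, 278]);
  translate([119, 12, 12]) cube([12, 99, 278]);
}
translate([-966, 0, 0]) {
  cube([89, 37, 406]);
  translate([697, 0, 0]) cube([89, 37, 406]);
  translate([89, 0, 0]) cube([608, 37, 89]);
  translate([89, 0, 317]) cube([608, 37, 89]);
}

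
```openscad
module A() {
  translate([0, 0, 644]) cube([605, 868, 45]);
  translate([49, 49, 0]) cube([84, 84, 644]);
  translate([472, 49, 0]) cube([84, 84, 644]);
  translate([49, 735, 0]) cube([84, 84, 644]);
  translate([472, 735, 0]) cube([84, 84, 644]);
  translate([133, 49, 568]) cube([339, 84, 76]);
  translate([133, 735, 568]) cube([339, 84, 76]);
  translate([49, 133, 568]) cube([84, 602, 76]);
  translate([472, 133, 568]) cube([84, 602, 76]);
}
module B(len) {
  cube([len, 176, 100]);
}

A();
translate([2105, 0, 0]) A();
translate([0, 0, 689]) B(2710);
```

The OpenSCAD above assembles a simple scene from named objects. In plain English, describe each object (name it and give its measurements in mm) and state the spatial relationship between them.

A is a rectangular dining table. The top is 605×868×45 mm with its upper surface at z = 689 mm. It stands on four 84×84 mm square legs, each inset 49 mm from the nearest pair of top edges, running from the floor to the underside of the top. Four apron rails, 84 mm thick and 76 mm tall, run between adjacent legs with their top edges flush with the underside of the top and their outer faces flush with the legs' outer faces.

B is a rectangular beam 2710 mm long (x), 176 mm deep (y), 100 mm thick (z).

The beam spans the tops of two tables placed 1500 mm apart, resting at z = 689 mm.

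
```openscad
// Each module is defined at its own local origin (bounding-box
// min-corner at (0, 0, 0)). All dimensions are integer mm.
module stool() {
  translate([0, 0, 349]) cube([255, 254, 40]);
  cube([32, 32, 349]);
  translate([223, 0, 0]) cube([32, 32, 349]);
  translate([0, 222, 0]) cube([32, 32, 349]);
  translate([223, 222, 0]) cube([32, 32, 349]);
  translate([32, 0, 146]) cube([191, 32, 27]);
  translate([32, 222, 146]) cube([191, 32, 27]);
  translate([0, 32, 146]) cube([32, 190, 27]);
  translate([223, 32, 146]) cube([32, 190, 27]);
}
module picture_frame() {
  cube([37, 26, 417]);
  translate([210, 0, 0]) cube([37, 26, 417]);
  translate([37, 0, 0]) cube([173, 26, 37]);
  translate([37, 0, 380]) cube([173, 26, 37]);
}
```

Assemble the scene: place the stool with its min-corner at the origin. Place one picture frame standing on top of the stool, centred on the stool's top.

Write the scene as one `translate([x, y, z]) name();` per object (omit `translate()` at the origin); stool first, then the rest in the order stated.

stool();
translate([4, 114, 389]) picture_frame();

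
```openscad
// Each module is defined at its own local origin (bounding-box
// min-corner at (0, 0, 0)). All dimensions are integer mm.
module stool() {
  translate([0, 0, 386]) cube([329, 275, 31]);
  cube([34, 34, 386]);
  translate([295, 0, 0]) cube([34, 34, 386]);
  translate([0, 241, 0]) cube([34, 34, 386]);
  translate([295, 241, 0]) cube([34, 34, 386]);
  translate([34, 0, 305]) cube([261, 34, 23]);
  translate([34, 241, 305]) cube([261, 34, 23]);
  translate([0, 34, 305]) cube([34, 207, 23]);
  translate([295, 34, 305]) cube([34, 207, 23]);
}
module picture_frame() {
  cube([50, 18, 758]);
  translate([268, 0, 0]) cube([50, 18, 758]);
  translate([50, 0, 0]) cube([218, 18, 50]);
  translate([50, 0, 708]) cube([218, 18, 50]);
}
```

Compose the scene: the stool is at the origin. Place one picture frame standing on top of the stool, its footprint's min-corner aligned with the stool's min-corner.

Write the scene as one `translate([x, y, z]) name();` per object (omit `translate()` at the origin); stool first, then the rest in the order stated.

stool();
translate([0, 0, 417]) picture_frame();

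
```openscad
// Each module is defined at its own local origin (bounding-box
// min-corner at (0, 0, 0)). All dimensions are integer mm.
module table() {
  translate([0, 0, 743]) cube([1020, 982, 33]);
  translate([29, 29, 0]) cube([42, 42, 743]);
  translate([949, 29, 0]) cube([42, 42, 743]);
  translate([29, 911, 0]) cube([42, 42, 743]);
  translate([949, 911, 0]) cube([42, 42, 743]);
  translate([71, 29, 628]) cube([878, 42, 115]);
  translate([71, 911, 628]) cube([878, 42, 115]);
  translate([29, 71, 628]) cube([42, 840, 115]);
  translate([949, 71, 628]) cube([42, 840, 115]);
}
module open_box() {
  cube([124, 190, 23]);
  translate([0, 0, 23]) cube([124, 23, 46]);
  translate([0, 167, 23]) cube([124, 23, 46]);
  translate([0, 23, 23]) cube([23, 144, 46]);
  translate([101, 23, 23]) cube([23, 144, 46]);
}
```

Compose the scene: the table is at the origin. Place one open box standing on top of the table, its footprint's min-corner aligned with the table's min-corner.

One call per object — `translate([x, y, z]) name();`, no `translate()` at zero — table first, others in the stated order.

table();
translate([0, 0, 776]) open_box();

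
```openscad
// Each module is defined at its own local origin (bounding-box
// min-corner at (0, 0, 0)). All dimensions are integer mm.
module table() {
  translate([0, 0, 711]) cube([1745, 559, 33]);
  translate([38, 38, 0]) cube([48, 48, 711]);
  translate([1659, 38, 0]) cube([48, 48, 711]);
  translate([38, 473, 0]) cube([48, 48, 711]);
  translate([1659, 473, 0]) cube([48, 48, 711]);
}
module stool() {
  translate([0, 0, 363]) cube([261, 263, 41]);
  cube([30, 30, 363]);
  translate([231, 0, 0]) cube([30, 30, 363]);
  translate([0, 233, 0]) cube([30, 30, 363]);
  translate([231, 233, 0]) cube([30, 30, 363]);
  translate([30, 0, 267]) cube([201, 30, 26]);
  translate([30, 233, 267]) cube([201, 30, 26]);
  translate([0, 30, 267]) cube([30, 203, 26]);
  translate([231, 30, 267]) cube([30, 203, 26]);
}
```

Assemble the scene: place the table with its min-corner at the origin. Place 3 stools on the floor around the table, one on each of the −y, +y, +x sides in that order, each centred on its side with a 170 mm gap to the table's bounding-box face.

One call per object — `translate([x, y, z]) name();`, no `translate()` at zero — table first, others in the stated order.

table();
translate([742, -433, 0]) stool();
translate([742, 729, 0]) stool();
translate([1915, 148, 0]) stool();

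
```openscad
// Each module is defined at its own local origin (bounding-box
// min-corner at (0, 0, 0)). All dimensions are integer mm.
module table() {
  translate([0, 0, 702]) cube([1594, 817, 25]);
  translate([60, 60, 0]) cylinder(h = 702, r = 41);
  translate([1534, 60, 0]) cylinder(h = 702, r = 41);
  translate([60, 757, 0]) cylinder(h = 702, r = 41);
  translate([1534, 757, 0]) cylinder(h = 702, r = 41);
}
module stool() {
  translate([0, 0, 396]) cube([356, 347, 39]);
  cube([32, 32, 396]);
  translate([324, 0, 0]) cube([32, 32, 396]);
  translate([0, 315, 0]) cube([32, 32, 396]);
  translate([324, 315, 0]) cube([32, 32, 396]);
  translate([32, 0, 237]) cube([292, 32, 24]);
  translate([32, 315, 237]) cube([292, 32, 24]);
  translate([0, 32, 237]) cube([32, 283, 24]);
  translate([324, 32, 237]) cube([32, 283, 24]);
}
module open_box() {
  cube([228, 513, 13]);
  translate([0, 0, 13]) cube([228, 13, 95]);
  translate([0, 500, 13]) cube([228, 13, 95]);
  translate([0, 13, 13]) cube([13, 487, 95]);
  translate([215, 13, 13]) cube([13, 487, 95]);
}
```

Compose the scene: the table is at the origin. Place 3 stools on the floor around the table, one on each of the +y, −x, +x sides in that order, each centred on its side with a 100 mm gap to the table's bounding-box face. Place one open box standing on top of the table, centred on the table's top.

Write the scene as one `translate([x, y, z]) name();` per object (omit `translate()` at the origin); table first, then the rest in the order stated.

table();
translate([619, 917, 0]) stool();
translate([-456, 235, 0]) stool();
translate([1694, 235, 0]) stool();
translate([683, 152, 727]) open_box();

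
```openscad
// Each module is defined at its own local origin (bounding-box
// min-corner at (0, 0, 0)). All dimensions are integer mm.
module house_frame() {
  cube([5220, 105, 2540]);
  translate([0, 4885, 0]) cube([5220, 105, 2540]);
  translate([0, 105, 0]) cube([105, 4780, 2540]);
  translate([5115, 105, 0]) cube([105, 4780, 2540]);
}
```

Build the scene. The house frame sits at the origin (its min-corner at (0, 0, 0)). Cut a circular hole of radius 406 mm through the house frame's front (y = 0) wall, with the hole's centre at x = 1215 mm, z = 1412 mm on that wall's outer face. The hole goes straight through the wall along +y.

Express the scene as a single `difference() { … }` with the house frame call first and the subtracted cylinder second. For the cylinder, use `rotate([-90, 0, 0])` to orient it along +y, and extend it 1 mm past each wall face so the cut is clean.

difference() {
  house_frame();
  translate([1215, -1, 1412]) rotate([-90, 0, 0]) cylinder(h = 107, r = 406);
}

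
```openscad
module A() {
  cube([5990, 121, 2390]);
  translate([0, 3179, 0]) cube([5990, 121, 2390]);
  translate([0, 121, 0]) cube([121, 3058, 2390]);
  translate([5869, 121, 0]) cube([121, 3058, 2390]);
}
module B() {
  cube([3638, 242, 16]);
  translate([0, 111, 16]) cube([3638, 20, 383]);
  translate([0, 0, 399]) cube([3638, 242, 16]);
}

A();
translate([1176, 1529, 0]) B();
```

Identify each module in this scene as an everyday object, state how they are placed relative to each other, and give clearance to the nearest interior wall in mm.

A is a house frame. B is an I-beam. The I-beam sits inside the house frame, centred. The clearance to the nearest interior wall is 1055 mm.

Clearances: x = 1055, y = 1408; minimum 1055 mm.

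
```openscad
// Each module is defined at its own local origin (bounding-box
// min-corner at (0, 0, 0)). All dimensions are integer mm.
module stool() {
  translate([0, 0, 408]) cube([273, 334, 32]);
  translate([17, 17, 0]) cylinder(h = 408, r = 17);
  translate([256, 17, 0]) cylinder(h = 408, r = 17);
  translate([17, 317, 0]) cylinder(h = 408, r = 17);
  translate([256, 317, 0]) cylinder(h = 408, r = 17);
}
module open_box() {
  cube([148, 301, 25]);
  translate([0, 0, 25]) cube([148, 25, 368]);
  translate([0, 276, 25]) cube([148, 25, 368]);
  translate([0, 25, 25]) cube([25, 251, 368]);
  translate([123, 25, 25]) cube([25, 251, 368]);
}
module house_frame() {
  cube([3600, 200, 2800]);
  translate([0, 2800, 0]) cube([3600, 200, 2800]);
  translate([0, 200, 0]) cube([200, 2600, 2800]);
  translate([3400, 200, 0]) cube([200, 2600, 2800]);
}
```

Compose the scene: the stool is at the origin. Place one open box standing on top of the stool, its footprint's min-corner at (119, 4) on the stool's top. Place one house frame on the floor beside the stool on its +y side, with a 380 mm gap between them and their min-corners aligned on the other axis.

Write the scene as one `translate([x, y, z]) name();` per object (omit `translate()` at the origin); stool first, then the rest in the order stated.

stool();
translate([119, 4, 440]) open_box();
translate([0, 714, 0]) house_frame();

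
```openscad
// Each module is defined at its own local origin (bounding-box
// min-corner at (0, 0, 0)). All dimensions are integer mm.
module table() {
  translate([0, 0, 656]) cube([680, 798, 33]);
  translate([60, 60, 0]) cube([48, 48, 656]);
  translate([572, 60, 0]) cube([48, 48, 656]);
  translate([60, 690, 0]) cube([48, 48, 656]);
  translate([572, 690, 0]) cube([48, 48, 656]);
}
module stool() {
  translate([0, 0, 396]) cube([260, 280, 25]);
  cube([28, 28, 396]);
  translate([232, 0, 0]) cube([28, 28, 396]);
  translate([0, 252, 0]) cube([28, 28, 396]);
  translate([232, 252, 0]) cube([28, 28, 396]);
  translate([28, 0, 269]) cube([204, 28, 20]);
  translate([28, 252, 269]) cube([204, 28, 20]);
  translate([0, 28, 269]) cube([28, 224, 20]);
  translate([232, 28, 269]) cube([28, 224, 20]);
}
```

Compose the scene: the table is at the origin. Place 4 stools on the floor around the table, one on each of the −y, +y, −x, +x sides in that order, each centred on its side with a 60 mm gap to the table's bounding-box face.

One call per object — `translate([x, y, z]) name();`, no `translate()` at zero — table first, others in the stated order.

table();
translate([210, -340, 0]) stool();
translate([210, 858, 0]) stool();
translate([-320, 259, 0]) stool();
translate([740, 259, 0]) stool();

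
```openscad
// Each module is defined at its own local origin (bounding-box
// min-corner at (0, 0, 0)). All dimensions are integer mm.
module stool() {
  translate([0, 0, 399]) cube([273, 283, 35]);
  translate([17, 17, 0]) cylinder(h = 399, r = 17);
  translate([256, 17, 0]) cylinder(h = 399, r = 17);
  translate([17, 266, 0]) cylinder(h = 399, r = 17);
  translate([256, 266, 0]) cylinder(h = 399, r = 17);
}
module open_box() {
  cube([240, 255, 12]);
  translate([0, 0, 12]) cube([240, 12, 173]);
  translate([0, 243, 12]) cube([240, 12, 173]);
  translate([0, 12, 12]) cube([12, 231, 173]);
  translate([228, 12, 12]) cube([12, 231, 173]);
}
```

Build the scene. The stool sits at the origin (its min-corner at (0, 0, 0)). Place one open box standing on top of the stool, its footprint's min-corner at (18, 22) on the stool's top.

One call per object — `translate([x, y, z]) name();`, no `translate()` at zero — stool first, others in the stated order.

stool();
translate([18, 22, 434]) open_box();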